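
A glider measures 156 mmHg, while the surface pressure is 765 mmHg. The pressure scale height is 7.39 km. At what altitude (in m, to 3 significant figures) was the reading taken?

Invert the barometric formula: z = H ln(P₀/P).
P₀/P = 765/156 = 4.9038; ln(4.9038) = 1.5900.
z = 7390.0 × 1.5900 = 11750 m.

z ≈ 11800 m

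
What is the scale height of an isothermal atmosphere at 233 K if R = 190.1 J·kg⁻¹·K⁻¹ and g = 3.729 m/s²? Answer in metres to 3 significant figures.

H ≈ 11900 m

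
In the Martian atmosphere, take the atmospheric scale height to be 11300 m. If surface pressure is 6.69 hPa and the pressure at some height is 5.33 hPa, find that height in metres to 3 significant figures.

z ≈ 2570 m

Invert the barometric formula: z = H ln(P₀/P).
P₀/P = 6.69/5.33 = 1.2552; ln(1.2552) = 0.22729.
z = 11300 × 0.22729 = 2568.4 m.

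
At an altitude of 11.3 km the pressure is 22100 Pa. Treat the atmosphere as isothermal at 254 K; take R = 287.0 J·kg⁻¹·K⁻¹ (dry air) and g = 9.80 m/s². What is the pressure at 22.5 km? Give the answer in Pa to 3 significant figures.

P ≈ 4900 Pa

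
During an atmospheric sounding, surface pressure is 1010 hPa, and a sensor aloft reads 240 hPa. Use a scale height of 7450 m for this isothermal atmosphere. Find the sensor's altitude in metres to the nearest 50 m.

z ≈ 10700 m

Invert the barometric formula: z = H ln(P₀/P).
P₀/P = 1010/240 = 4.2083; ln(4.2083) = 1.4371.
z = 7450.0 × 1.4371 = 10706 m.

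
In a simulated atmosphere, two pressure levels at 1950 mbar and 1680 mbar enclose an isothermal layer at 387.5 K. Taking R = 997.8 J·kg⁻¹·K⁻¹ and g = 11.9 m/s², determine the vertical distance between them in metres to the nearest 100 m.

Δz ≈ 4800 m

Hypsometric equation: Δz = (R T̄/g) ln(P₁/P₂).
R T̄/g = 997.8 × 387.5 / 11.9 = 32491 m.
ln(1950/1680) = ln(1.1607) = 0.14902.
Δz = 32491 × 0.14902 = 4841.8 m.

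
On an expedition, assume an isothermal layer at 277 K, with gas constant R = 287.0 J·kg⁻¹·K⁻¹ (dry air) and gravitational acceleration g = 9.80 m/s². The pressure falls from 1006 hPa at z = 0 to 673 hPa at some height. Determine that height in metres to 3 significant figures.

z ≈ 3260 m

Scale height: H = RT/g = 287.0 × 277 / 9.80 = 8112.1 m.
Invert the barometric formula: z = H ln(P₀/P).
P₀/P = 1006/673 = 1.4948; ln(1.4948) = 0.40199.
z = 8112.1 × 0.40199 = 3261.0 m.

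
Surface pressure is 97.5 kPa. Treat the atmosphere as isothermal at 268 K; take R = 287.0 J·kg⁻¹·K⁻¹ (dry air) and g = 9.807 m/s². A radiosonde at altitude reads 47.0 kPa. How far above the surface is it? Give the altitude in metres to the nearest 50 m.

Scale height: H = RT/g = 287.0 × 268 / 9.807 = 7843.0 m.
Invert the barometric formula: z = H ln(P₀/P).
P₀/P = 97.5/47.0 = 2.0745; ln(2.0745) = 0.72972.
z = 7843.0 × 0.72972 = 5723.2 m.

z ≈ 5700 m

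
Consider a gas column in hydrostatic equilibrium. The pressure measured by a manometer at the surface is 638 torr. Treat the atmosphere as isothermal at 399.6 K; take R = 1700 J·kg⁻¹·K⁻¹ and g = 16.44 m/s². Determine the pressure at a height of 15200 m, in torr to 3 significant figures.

Scale height: H = RT/g = 1700 × 399.6 / 16.44 = 41321 m.
Barometric formula: P = P₀ exp(−z/H).
z/H = 15200/41321 = 0.36785; exp(−0.36785) = 0.69222.
P = 638 × 0.69222 = 441.64 torr.

P ≈ 442 torr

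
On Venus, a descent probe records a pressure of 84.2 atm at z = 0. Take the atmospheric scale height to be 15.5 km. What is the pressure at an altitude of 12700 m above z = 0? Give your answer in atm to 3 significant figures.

Barometric formula: P = P₀ exp(−z/H).
z/H = 12700/15500 = 0.81935; exp(−0.81935) = 0.44072.
P = 84.2 × 0.44072 = 37.109 atm.

P ≈ 37.1 atm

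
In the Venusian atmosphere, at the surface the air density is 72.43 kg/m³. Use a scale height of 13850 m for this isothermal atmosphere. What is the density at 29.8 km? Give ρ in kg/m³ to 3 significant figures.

ρ ≈ 8.42 kg/m³

In an isothermal atmosphere, density decays like pressure: ρ = ρ₀ exp(−z/H).
z/H = 29800/13850 = 2.1516; exp(−2.1516) = 0.11630.
ρ = 72.43 × 0.11630 = 8.4236 kg/m³.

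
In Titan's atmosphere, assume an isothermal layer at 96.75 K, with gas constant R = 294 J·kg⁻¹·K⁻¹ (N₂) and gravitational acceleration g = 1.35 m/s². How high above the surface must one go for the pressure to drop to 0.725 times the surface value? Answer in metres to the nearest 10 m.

z ≈ 6780 m

Scale height: H = RT/g = 294 × 96.75 / 1.35 = 21070 m.
Set P/P₀ = exp(−z/H) = 0.725, so z = −H ln(0.725).
−ln(0.725) = 0.32158; z = 21070 × 0.32158 = 6775.7 m.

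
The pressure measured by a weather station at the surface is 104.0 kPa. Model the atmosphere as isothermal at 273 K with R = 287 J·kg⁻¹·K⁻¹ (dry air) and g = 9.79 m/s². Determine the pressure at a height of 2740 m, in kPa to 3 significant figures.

P ≈ 73.8 kPa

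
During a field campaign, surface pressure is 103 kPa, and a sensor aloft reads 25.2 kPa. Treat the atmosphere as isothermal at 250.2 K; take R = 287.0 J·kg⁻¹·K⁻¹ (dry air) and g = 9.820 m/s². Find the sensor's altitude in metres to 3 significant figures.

Scale height: H = RT/g = 287.0 × 250.2 / 9.820 = 7312.4 m.
Invert the barometric formula: z = H ln(P₀/P).
P₀/P = 103/25.2 = 4.0873; ln(4.0873) = 1.4079.
z = 7312.4 × 1.4079 = 10295 m.

z ≈ 10300 m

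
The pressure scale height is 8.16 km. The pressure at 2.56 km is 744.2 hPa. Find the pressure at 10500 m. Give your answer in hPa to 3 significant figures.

P ≈ 281 hPa

Between two levels, P₂ = P₁ exp(−Δz/H) with Δz = z₂ − z₁.
Δz = 10500 − 2560.0 = 7940.0 m; Δz/H = 7940.0/8160.0 = 0.97304.
P₂ = 744.2 × exp(−0.97304) = 744.2 × 0.37793 = 281.26 hPa.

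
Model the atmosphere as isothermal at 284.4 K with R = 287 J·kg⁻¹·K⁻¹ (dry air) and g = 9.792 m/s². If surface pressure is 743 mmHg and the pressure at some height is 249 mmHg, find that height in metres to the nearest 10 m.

Scale height: H = RT/g = 287 × 284.4 / 9.792 = 8335.7 m.
Invert the barometric formula: z = H ln(P₀/P).
P₀/P = 743/249 = 2.9839; ln(2.9839) = 1.0932.
z = 8335.7 × 1.0932 = 9112.6 m.

z ≈ 9110 m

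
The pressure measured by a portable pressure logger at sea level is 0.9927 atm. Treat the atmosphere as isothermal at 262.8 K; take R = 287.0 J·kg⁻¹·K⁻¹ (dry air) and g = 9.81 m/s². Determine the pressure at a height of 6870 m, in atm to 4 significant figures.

P ≈ 0.4062 atm

Scale height: H = RT/g = 287.0 × 262.8 / 9.81 = 7688.4 m.
Barometric formula: P = P₀ exp(−z/H).
z/H = 6870.0/7688.4 = 0.89355; exp(−0.89355) = 0.40920.
P = 0.9927 × 0.40920 = 0.40621 atm.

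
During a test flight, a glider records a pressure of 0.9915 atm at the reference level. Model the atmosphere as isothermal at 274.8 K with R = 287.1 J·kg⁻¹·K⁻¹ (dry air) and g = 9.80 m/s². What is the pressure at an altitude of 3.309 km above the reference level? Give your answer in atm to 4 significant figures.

P ≈ 0.6573 atm

Scale height: H = RT/g = 287.1 × 274.8 / 9.80 = 8050.5 m.
Barometric formula: P = P₀ exp(−z/H).
z/H = 3309.0/8050.5 = 0.41103; exp(−0.41103) = 0.66297.
P = 0.9915 × 0.66297 = 0.65733 atm.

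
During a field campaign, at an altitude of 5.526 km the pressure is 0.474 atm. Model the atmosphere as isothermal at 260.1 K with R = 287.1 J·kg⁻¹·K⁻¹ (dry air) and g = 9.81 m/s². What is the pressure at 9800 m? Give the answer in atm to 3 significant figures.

Scale height: H = RT/g = 287.1 × 260.1 / 9.81 = 7612.1 m.
Between two levels, P₂ = P₁ exp(−Δz/H) with Δz = z₂ − z₁.
Δz = 9800.0 − 5526.0 = 4274.0 m; Δz/H = 4274.0/7612.1 = 0.56147.
P₂ = 0.474 × exp(−0.56147) = 0.474 × 0.57037 = 0.27036 atm.

P ≈ 0.270 atm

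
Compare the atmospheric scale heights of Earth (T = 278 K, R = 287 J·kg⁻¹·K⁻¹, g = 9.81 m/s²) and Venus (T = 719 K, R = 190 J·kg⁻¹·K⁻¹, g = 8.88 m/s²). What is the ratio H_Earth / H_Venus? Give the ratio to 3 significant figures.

H_Earth/H_Venus ≈ 0.529

H = RT/g for each body.
H_Earth = 287 × 278 / 9.81 = 8133.1 m.
H_Venus = 190 × 719 / 8.88 = 15384 m.
H_Earth/H_Venus = 8133.1/15384 = 0.52867.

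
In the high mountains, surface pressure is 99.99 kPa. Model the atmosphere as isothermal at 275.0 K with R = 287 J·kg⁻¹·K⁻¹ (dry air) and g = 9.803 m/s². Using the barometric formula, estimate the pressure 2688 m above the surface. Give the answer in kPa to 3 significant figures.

P ≈ 71.6 kPa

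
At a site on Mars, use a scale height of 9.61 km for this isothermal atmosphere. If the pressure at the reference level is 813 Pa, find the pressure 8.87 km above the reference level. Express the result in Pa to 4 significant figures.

Barometric formula: P = P₀ exp(−z/H).
z/H = 8870.0/9610.0 = 0.92300; exp(−0.92300) = 0.39733.
P = 813 × 0.39733 = 323.03 Pa.

P ≈ 323.0 Pa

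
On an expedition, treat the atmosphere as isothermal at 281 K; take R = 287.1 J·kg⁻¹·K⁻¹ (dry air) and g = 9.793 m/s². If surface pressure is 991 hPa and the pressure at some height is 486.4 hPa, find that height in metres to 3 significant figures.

Scale height: H = RT/g = 287.1 × 281 / 9.793 = 8238.0 m.
Invert the barometric formula: z = H ln(P₀/P).
P₀/P = 991/486.4 = 2.0374; ln(2.0374) = 0.71167.
z = 8238.0 × 0.71167 = 5862.7 m.

z ≈ 5860 m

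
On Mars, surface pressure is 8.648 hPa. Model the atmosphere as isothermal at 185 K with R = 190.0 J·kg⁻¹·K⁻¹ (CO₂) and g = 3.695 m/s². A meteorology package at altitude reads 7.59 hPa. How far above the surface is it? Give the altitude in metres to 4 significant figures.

z ≈ 1241 m

Scale height: H = RT/g = 190.0 × 185 / 3.695 = 9512.9 m.
Invert the barometric formula: z = H ln(P₀/P).
P₀/P = 8.648/7.59 = 1.1394; ln(1.1394) = 0.13050.
z = 9512.9 × 0.13050 = 1241.4 m.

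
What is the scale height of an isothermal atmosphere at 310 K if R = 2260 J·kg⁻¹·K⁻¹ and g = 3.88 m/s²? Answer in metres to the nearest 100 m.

H ≈ 180600 m

The scale height of an isothermal atmosphere is H = RT/g.
H = 2260 × 310 / 3.88 = 700600/3.88 = 180570 m.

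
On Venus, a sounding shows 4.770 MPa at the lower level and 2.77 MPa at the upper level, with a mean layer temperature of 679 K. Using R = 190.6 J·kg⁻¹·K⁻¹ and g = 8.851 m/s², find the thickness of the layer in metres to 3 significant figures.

Δz ≈ 7950 m

Hypsometric equation: Δz = (R T̄/g) ln(P₁/P₂).
R T̄/g = 190.6 × 679 / 8.851 = 14622 m.
ln(4.770/2.77) = ln(1.7220) = 0.54349.
Δz = 14622 × 0.54349 = 7946.9 m.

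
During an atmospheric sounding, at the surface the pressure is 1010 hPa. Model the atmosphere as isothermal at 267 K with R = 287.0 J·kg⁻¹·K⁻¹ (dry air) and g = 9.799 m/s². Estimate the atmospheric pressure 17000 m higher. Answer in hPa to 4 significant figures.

P ≈ 114.9 hPa

Scale height: H = RT/g = 287.0 × 267 / 9.799 = 7820.1 m.
Barometric formula: P = P₀ exp(−z/H).
z/H = 17000/7820.1 = 2.1739; exp(−2.1739) = 0.11373.
P = 1010 × 0.11373 = 114.87 hPa.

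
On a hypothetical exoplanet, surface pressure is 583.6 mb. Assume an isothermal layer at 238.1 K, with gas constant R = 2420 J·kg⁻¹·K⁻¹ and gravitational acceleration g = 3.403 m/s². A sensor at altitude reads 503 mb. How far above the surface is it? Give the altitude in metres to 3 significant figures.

Scale height: H = RT/g = 2420 × 238.1 / 3.403 = 169320 m.
Invert the barometric formula: z = H ln(P₀/P).
P₀/P = 583.6/503 = 1.1602; ln(1.1602) = 0.14859.
z = 169320 × 0.14859 = 25159 m.

z ≈ 25200 m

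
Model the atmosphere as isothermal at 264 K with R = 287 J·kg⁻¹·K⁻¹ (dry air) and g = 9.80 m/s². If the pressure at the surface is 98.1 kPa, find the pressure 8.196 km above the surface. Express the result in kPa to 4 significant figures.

Scale height: H = RT/g = 287 × 264 / 9.80 = 7731.4 m.
Barometric formula: P = P₀ exp(−z/H).
z/H = 8196.0/7731.4 = 1.0601; exp(−1.0601) = 0.34642.
P = 98.1 × 0.34642 = 33.984 kPa.

P ≈ 33.98 kPa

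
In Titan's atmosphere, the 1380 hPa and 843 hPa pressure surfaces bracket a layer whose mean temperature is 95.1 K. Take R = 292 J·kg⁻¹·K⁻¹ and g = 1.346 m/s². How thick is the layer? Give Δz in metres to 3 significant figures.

Hypsometric equation: Δz = (R T̄/g) ln(P₁/P₂).
R T̄/g = 292 × 95.1 / 1.346 = 20631 m.
ln(1380/843) = ln(1.6370) = 0.49287.
Δz = 20631 × 0.49287 = 10168 m.

Δz ≈ 10200 m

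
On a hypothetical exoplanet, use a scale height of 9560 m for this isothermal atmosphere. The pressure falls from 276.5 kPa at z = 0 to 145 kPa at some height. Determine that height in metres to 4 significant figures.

Invert the barometric formula: z = H ln(P₀/P).
P₀/P = 276.5/145 = 1.9069; ln(1.9069) = 0.64548.
z = 9560.0 × 0.64548 = 6170.8 m.

z ≈ 6171 m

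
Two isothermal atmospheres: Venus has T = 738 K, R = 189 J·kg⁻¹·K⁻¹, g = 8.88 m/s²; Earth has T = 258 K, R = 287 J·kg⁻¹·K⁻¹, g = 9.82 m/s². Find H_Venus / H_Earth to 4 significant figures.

H_Venus/H_Earth ≈ 2.083

H = RT/g for each body.
H_Venus = 189 × 738 / 8.88 = 15707 m.
H_Earth = 287 × 258 / 9.82 = 7540.3 m.
H_Venus/H_Earth = 15707/7540.3 = 2.0831.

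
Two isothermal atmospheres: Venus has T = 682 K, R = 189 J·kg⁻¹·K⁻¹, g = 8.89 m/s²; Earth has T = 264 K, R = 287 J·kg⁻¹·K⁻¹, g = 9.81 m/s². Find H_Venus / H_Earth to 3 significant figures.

H = RT/g for each body.
H_Venus = 189 × 682 / 8.89 = 14499 m.
H_Earth = 287 × 264 / 9.81 = 7723.5 m.
H_Venus/H_Earth = 14499/7723.5 = 1.8773.

H_Venus/H_Earth ≈ 1.88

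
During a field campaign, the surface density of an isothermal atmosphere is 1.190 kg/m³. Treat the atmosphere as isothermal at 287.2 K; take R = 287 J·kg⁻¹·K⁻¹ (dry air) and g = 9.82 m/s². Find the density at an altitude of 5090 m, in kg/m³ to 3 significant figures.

ρ ≈ 0.649 kg/m³

Scale height: H = RT/g = 287 × 287.2 / 9.82 = 8393.7 m.
In an isothermal atmosphere, density decays like pressure: ρ = ρ₀ exp(−z/H).
z/H = 5090.0/8393.7 = 0.60641; exp(−0.60641) = 0.54531.
ρ = 1.190 × 0.54531 = 0.64892 kg/m³.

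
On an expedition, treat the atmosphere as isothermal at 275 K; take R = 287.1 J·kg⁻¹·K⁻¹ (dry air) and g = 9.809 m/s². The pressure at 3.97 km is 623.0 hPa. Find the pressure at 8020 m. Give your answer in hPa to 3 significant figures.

Scale height: H = RT/g = 287.1 × 275 / 9.809 = 8049.0 m.
Between two levels, P₂ = P₁ exp(−Δz/H) with Δz = z₂ − z₁.
Δz = 8020.0 − 3970.0 = 4050.0 m; Δz/H = 4050.0/8049.0 = 0.50317.
P₂ = 623.0 × exp(−0.50317) = 623.0 × 0.60461 = 376.67 hPa.

P ≈ 377 hPa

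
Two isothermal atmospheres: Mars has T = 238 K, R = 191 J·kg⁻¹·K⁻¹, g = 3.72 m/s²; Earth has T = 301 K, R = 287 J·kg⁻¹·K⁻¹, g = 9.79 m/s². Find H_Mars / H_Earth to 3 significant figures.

H_Mars/H_Earth ≈ 1.38

H = RT/g for each body.
H_Mars = 191 × 238 / 3.72 = 12220 m.
H_Earth = 287 × 301 / 9.79 = 8824.0 m.
H_Mars/H_Earth = 12220/8824.0 = 1.3849.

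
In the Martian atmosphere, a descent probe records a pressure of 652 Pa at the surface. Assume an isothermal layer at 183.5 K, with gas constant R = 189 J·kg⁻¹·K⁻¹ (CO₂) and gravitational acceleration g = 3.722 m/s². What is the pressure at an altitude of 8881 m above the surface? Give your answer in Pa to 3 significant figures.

Scale height: H = RT/g = 189 × 183.5 / 3.722 = 9318.0 m.
Barometric formula: P = P₀ exp(−z/H).
z/H = 8881.0/9318.0 = 0.95310; exp(−0.95310) = 0.38554.
P = 652 × 0.38554 = 251.37 Pa.

P ≈ 251 Pa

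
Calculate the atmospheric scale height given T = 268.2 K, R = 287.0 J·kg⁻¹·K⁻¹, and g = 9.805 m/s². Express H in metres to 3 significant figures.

H ≈ 7850 m

The scale height of an isothermal atmosphere is H = RT/g.
H = 287.0 × 268.2 / 9.805 = 76973/9.805 = 7850.4 m.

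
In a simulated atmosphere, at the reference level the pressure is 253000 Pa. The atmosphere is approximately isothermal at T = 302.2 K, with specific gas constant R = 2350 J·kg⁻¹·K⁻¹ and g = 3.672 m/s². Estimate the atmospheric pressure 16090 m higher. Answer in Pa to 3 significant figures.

Scale height: H = RT/g = 2350 × 302.2 / 3.672 = 193400 m.
Barometric formula: P = P₀ exp(−z/H).
z/H = 16090/193400 = 0.083195; exp(−0.083195) = 0.92017.
P = 253000 × 0.92017 = 232800 Pa.

P ≈ 233000 Pa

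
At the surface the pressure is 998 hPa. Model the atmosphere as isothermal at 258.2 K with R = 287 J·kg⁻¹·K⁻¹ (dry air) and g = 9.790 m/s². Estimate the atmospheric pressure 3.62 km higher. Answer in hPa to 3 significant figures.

Scale height: H = RT/g = 287 × 258.2 / 9.790 = 7569.3 m.
Barometric formula: P = P₀ exp(−z/H).
z/H = 3620.0/7569.3 = 0.47825; exp(−0.47825) = 0.61987.
P = 998 × 0.61987 = 618.63 hPa.

P ≈ 619 hPa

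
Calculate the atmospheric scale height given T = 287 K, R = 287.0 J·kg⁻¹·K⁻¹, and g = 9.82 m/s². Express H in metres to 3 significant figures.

The scale height of an isothermal atmosphere is H = RT/g.
H = 287.0 × 287 / 9.82 = 82369/9.82 = 8387.9 m.

H ≈ 8390 m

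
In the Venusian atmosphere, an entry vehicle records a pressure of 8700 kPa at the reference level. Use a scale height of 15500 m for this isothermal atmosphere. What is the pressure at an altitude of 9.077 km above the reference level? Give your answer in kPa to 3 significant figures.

P ≈ 4840 kPa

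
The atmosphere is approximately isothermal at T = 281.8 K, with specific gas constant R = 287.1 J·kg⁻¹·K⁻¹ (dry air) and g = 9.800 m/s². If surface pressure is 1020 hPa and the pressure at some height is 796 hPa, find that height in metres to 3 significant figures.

Scale height: H = RT/g = 287.1 × 281.8 / 9.800 = 8255.6 m.
Invert the barometric formula: z = H ln(P₀/P).
P₀/P = 1020/796 = 1.2814; ln(1.2814) = 0.24795.
z = 8255.6 × 0.24795 = 2047.0 m.

z ≈ 2050 m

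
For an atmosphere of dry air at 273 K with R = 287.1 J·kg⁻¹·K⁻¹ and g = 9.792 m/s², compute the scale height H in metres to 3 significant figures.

H ≈ 8000 m

The scale height of an isothermal atmosphere is H = RT/g.
H = 287.1 × 273 / 9.792 = 78378/9.792 = 8004.3 m.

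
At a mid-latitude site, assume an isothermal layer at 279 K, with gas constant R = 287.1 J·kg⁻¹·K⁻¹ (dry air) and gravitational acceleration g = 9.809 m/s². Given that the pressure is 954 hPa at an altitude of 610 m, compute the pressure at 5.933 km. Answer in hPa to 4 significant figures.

Scale height: H = RT/g = 287.1 × 279 / 9.809 = 8166.1 m.
Between two levels, P₂ = P₁ exp(−Δz/H) with Δz = z₂ − z₁.
Δz = 5933.0 − 610.00 = 5323.0 m; Δz/H = 5323.0/8166.1 = 0.65184.
P₂ = 954 × exp(−0.65184) = 954 × 0.52109 = 497.12 hPa.

P ≈ 497.1 hPa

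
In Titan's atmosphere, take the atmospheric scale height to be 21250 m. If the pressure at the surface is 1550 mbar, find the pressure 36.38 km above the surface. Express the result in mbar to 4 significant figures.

Barometric formula: P = P₀ exp(−z/H).
z/H = 36380/21250 = 1.7120; exp(−1.7120) = 0.18050.
P = 1550 × 0.18050 = 279.77 mbar.

P ≈ 279.8 mbar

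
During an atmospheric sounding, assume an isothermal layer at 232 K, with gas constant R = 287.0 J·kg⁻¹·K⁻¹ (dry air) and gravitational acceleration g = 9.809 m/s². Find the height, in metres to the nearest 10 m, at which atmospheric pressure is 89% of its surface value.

Scale height: H = RT/g = 287.0 × 232 / 9.809 = 6788.1 m.
Set P/P₀ = exp(−z/H) = 0.89, so z = −H ln(0.89).
−ln(0.89) = 0.11653; z = 6788.1 × 0.11653 = 791.02 m.

z ≈ 790 m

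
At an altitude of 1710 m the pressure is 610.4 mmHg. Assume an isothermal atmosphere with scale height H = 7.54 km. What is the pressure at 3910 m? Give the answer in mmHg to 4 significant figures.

Between two levels, P₂ = P₁ exp(−Δz/H) with Δz = z₂ − z₁.
Δz = 3910.0 − 1710.0 = 2200.0 m; Δz/H = 2200.0/7540.0 = 0.29178.
P₂ = 610.4 × exp(−0.29178) = 610.4 × 0.74693 = 455.93 mmHg.

P ≈ 455.9 mmHg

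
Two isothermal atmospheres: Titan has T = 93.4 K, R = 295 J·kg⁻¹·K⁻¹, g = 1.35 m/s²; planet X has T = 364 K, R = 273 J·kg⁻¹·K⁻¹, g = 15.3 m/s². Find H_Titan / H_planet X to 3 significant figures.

H_Titan/H_planet X ≈ 3.14

H = RT/g for each body.
H_Titan = 295 × 93.4 / 1.35 = 20410 m.
H_planet X = 273 × 364 / 15.3 = 6494.9 m.
H_Titan/H_planet X = 20410/6494.9 = 3.1425.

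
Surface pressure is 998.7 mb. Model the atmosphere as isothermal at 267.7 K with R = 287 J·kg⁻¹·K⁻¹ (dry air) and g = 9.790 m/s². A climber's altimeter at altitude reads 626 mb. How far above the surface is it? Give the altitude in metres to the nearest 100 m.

z ≈ 3700 m

Scale height: H = RT/g = 287 × 267.7 / 9.790 = 7847.8 m.
Invert the barometric formula: z = H ln(P₀/P).
P₀/P = 998.7/626 = 1.5954; ln(1.5954) = 0.46712.
z = 7847.8 × 0.46712 = 3665.9 m.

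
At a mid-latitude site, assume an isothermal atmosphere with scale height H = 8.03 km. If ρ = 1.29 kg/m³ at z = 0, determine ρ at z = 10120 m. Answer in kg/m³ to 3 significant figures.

ρ ≈ 0.366 kg/m³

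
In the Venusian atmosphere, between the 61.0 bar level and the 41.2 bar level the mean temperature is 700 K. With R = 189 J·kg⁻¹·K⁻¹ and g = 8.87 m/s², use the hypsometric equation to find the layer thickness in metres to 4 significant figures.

Δz ≈ 5853 m

Hypsometric equation: Δz = (R T̄/g) ln(P₁/P₂).
R T̄/g = 189 × 700 / 8.87 = 14915 m.
ln(61.0/41.2) = ln(1.4806) = 0.39245.
Δz = 14915 × 0.39245 = 5853.4 m.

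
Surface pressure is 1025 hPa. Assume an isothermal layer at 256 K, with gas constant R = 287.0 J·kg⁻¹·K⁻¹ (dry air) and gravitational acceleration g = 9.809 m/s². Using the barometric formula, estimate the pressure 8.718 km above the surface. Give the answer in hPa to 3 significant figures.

Scale height: H = RT/g = 287.0 × 256 / 9.809 = 7490.3 m.
Barometric formula: P = P₀ exp(−z/H).
z/H = 8718.0/7490.3 = 1.1639; exp(−1.1639) = 0.31227.
P = 1025 × 0.31227 = 320.08 hPa.

P ≈ 320 hPa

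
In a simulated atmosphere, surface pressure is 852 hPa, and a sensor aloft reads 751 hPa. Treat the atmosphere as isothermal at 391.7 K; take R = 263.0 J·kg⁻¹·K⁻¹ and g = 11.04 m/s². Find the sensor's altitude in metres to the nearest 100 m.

z ≈ 1200 m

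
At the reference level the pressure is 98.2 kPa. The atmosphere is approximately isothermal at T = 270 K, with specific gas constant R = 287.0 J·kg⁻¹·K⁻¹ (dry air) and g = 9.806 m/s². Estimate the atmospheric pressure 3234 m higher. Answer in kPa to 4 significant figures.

Scale height: H = RT/g = 287.0 × 270 / 9.806 = 7902.3 m.
Barometric formula: P = P₀ exp(−z/H).
z/H = 3234.0/7902.3 = 0.40925; exp(−0.40925) = 0.66415.
P = 98.2 × 0.66415 = 65.220 kPa.

P ≈ 65.22 kPa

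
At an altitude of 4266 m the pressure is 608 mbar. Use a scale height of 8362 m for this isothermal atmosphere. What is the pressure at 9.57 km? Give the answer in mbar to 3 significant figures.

P ≈ 322 mbar

Between two levels, P₂ = P₁ exp(−Δz/H) with Δz = z₂ − z₁.
Δz = 9570.0 − 4266.0 = 5304.0 m; Δz/H = 5304.0/8362.0 = 0.63430.
P₂ = 608 × exp(−0.63430) = 608 × 0.53031 = 322.43 mbar.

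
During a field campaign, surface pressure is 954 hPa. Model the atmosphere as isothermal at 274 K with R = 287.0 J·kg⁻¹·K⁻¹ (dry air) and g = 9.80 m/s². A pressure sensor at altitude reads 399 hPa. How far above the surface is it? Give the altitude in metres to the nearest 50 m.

z ≈ 7000 m

Scale height: H = RT/g = 287.0 × 274 / 9.80 = 8024.3 m.
Invert the barometric formula: z = H ln(P₀/P).
P₀/P = 954/399 = 2.3910; ln(2.3910) = 0.87171.
z = 8024.3 × 0.87171 = 6994.9 m.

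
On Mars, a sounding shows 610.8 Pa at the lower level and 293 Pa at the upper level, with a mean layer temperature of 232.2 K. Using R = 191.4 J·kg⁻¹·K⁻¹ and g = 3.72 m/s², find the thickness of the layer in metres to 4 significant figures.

Δz ≈ 8776 m

Hypsometric equation: Δz = (R T̄/g) ln(P₁/P₂).
R T̄/g = 191.4 × 232.2 / 3.72 = 11947 m.
ln(610.8/293) = ln(2.0846) = 0.73458.
Δz = 11947 × 0.73458 = 8776.0 m.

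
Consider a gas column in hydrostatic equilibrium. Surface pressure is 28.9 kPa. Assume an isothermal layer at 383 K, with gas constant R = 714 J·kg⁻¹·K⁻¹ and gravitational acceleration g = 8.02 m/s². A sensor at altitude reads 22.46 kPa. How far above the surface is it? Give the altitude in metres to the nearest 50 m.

Scale height: H = RT/g = 714 × 383 / 8.02 = 34098 m.
Invert the barometric formula: z = H ln(P₀/P).
P₀/P = 28.9/22.46 = 1.2867; ln(1.2867) = 0.25208.
z = 34098 × 0.25208 = 8595.4 m.

z ≈ 8600 m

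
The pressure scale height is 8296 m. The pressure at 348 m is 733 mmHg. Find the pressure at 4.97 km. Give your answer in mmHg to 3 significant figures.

Between two levels, P₂ = P₁ exp(−Δz/H) with Δz = z₂ − z₁.
Δz = 4970.0 − 348.00 = 4622.0 m; Δz/H = 4622.0/8296.0 = 0.55714.
P₂ = 733 × exp(−0.55714) = 733 × 0.57285 = 419.90 mmHg.

P ≈ 420 mmHg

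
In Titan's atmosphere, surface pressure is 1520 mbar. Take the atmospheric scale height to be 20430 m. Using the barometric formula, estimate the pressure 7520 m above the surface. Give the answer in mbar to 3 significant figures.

P ≈ 1050 mbar

Barometric formula: P = P₀ exp(−z/H).
z/H = 7520.0/20430 = 0.36809; exp(−0.36809) = 0.69205.
P = 1520 × 0.69205 = 1051.9 mbar.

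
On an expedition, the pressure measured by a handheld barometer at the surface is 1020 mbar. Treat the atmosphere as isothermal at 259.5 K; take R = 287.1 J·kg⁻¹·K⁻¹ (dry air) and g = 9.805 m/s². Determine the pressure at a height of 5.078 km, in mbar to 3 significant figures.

P ≈ 523 mbar

Scale height: H = RT/g = 287.1 × 259.5 / 9.805 = 7598.4 m.
Barometric formula: P = P₀ exp(−z/H).
z/H = 5078.0/7598.4 = 0.66830; exp(−0.66830) = 0.51258.
P = 1020 × 0.51258 = 522.83 mbar.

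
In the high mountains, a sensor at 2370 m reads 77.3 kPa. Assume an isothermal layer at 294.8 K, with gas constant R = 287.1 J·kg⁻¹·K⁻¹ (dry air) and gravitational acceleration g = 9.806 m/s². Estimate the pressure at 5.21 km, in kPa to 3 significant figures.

P ≈ 55.6 kPa

Scale height: H = RT/g = 287.1 × 294.8 / 9.806 = 8631.2 m.
Between two levels, P₂ = P₁ exp(−Δz/H) with Δz = z₂ − z₁.
Δz = 5210.0 − 2370.0 = 2840.0 m; Δz/H = 2840.0/8631.2 = 0.32904.
P₂ = 77.3 × exp(−0.32904) = 77.3 × 0.71961 = 55.626 kPa.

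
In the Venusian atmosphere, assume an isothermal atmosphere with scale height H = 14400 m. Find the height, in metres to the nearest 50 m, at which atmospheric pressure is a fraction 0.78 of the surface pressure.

z ≈ 3600 m

Set P/P₀ = exp(−z/H) = 0.78, so z = −H ln(0.78).
−ln(0.78) = 0.24846; z = 14400 × 0.24846 = 3577.8 m.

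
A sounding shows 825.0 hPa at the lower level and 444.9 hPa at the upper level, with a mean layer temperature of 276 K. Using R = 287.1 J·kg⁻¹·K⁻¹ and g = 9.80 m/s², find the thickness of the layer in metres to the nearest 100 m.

Hypsometric equation: Δz = (R T̄/g) ln(P₁/P₂).
R T̄/g = 287.1 × 276 / 9.80 = 8085.7 m.
ln(825.0/444.9) = ln(1.8543) = 0.61751.
Δz = 8085.7 × 0.61751 = 4993.0 m.

Δz ≈ 5000 m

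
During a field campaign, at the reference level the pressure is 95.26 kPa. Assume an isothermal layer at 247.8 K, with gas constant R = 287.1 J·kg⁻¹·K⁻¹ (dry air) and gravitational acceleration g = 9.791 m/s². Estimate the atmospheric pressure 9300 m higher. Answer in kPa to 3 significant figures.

P ≈ 26.5 kPa

Scale height: H = RT/g = 287.1 × 247.8 / 9.791 = 7266.2 m.
Barometric formula: P = P₀ exp(−z/H).
z/H = 9300.0/7266.2 = 1.2799; exp(−1.2799) = 0.27807.
P = 95.26 × 0.27807 = 26.489 kPa.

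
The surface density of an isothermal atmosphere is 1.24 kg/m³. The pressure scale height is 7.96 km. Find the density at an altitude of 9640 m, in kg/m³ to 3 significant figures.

In an isothermal atmosphere, density decays like pressure: ρ = ρ₀ exp(−z/H).
z/H = 9640.0/7960.0 = 1.2111; exp(−1.2111) = 0.29787.
ρ = 1.24 × 0.29787 = 0.36936 kg/m³.

ρ ≈ 0.369 kg/m³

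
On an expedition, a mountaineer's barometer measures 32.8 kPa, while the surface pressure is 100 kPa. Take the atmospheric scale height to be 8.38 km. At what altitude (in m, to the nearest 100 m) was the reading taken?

Invert the barometric formula: z = H ln(P₀/P).
P₀/P = 100/32.8 = 3.0488; ln(3.0488) = 1.1147.
z = 8380.0 × 1.1147 = 9341.2 m.

z ≈ 9300 m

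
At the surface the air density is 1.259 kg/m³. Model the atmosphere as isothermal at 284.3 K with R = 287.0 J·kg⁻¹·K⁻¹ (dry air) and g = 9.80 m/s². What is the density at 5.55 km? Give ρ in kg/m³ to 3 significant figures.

ρ ≈ 0.646 kg/m³

Scale height: H = RT/g = 287.0 × 284.3 / 9.80 = 8325.9 m.
In an isothermal atmosphere, density decays like pressure: ρ = ρ₀ exp(−z/H).
z/H = 5550.0/8325.9 = 0.66659; exp(−0.66659) = 0.51346.
ρ = 1.259 × 0.51346 = 0.64645 kg/m³.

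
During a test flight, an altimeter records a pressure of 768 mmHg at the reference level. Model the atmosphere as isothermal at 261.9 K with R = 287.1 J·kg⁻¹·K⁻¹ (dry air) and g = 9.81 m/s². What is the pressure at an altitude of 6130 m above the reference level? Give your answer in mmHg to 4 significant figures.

P ≈ 345.2 mmHg

Scale height: H = RT/g = 287.1 × 261.9 / 9.81 = 7664.8 m.
Barometric formula: P = P₀ exp(−z/H).
z/H = 6130.0/7664.8 = 0.79976; exp(−0.79976) = 0.44944.
P = 768 × 0.44944 = 345.17 mmHg.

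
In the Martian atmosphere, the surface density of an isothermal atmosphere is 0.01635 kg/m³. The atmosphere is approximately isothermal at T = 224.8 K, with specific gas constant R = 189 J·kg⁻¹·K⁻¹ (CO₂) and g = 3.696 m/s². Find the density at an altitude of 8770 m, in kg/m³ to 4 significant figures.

ρ ≈ 0.007624 kg/m³

Scale height: H = RT/g = 189 × 224.8 / 3.696 = 11495 m.
In an isothermal atmosphere, density decays like pressure: ρ = ρ₀ exp(−z/H).
z/H = 8770.0/11495 = 0.76294; exp(−0.76294) = 0.46629.
ρ = 0.01635 × 0.46629 = 0.0076238 kg/m³.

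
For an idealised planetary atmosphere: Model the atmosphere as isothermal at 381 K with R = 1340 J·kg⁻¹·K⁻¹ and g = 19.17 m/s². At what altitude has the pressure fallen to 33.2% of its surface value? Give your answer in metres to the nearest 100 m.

Scale height: H = RT/g = 1340 × 381 / 19.17 = 26632 m.
Set P/P₀ = exp(−z/H) = 0.332, so z = −H ln(0.332).
−ln(0.332) = 1.1026; z = 26632 × 1.1026 = 29364 m.

z ≈ 29400 m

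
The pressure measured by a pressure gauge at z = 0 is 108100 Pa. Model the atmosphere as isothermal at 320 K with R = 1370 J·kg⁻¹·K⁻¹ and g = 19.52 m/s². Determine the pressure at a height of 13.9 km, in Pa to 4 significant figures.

Scale height: H = RT/g = 1370 × 320 / 19.52 = 22459 m.
Barometric formula: P = P₀ exp(−z/H).
z/H = 13900/22459 = 0.61891; exp(−0.61891) = 0.53853.
P = 108100 × 0.53853 = 58215 Pa.

P ≈ 58220 Pa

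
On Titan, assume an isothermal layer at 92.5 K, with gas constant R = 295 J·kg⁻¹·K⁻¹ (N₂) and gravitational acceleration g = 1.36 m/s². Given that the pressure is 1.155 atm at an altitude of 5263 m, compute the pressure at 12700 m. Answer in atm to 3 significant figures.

Scale height: H = RT/g = 295 × 92.5 / 1.36 = 20064 m.
Between two levels, P₂ = P₁ exp(−Δz/H) with Δz = z₂ − z₁.
Δz = 12700 − 5263.0 = 7437.0 m; Δz/H = 7437.0/20064 = 0.37066.
P₂ = 1.155 × exp(−0.37066) = 1.155 × 0.69028 = 0.79727 atm.

P ≈ 0.797 atm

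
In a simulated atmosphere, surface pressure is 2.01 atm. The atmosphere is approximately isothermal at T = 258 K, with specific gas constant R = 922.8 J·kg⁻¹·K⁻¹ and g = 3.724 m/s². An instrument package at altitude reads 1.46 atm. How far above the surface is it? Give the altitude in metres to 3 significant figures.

Scale height: H = RT/g = 922.8 × 258 / 3.724 = 63932 m.
Invert the barometric formula: z = H ln(P₀/P).
P₀/P = 2.01/1.46 = 1.3767; ln(1.3767) = 0.31969.
z = 63932 × 0.31969 = 20438 m.

z ≈ 20400 m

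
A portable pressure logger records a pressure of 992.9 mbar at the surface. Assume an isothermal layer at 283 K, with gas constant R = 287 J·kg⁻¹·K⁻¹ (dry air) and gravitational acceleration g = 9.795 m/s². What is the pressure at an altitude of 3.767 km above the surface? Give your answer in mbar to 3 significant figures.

Scale height: H = RT/g = 287 × 283 / 9.795 = 8292.1 m.
Barometric formula: P = P₀ exp(−z/H).
z/H = 3767.0/8292.1 = 0.45429; exp(−0.45429) = 0.63490.
P = 992.9 × 0.63490 = 630.39 mbar.

P ≈ 630 mbar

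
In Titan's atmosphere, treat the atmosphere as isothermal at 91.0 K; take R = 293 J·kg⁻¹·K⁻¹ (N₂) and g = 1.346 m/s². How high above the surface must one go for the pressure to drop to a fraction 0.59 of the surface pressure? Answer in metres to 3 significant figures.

Scale height: H = RT/g = 293 × 91.0 / 1.346 = 19809 m.
Set P/P₀ = exp(−z/H) = 0.59, so z = −H ln(0.59).
−ln(0.59) = 0.52763; z = 19809 × 0.52763 = 10452 m.

z ≈ 10500 m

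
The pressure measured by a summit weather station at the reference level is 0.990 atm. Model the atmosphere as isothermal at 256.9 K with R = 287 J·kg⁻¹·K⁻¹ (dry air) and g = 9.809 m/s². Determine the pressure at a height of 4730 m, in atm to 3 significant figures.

Scale height: H = RT/g = 287 × 256.9 / 9.809 = 7516.6 m.
Barometric formula: P = P₀ exp(−z/H).
z/H = 4730.0/7516.6 = 0.62927; exp(−0.62927) = 0.53298.
P = 0.990 × 0.53298 = 0.52765 atm.

P ≈ 0.528 atm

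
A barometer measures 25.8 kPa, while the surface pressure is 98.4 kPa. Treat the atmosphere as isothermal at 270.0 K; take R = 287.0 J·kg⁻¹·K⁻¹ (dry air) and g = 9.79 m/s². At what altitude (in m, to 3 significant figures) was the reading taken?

z ≈ 10600 m

Scale height: H = RT/g = 287.0 × 270.0 / 9.79 = 7915.2 m.
Invert the barometric formula: z = H ln(P₀/P).
P₀/P = 98.4/25.8 = 3.8140; ln(3.8140) = 1.3387.
z = 7915.2 × 1.3387 = 10596 m.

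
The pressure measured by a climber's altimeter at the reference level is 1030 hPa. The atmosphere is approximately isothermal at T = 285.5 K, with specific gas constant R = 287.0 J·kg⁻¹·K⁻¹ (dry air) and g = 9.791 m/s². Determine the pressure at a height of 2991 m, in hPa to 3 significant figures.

Scale height: H = RT/g = 287.0 × 285.5 / 9.791 = 8368.8 m.
Barometric formula: P = P₀ exp(−z/H).
z/H = 2991.0/8368.8 = 0.35740; exp(−0.35740) = 0.69949.
P = 1030 × 0.69949 = 720.47 hPa.

P ≈ 720 hPa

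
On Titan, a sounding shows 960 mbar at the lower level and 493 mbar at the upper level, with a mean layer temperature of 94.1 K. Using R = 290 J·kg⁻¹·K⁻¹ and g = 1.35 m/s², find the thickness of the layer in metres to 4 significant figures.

Δz ≈ 13470 m

Hypsometric equation: Δz = (R T̄/g) ln(P₁/P₂).
R T̄/g = 290 × 94.1 / 1.35 = 20214 m.
ln(960/493) = ln(1.9473) = 0.66644.
Δz = 20214 × 0.66644 = 13471 m.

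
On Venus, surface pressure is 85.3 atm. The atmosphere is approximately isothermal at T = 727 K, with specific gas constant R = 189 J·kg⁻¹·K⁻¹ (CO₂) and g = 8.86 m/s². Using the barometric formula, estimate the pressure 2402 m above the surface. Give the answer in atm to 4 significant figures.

P ≈ 73.06 atm

Scale height: H = RT/g = 189 × 727 / 8.86 = 15508 m.
Barometric formula: P = P₀ exp(−z/H).
z/H = 2402.0/15508 = 0.15489; exp(−0.15489) = 0.85651.
P = 85.3 × 0.85651 = 73.060 atm.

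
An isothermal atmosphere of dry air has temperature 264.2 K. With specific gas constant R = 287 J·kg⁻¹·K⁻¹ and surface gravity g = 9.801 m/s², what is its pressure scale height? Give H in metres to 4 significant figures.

The scale height of an isothermal atmosphere is H = RT/g.
H = 287 × 264.2 / 9.801 = 75825/9.801 = 7736.5 m.

H ≈ 7736 m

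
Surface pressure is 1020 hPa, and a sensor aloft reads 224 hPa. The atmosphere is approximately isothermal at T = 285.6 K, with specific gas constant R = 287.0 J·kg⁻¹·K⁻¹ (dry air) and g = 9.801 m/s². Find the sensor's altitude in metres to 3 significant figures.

Scale height: H = RT/g = 287.0 × 285.6 / 9.801 = 8363.1 m.
Invert the barometric formula: z = H ln(P₀/P).
P₀/P = 1020/224 = 4.5536; ln(4.5536) = 1.5159.
z = 8363.1 × 1.5159 = 12678 m.

z ≈ 12700 m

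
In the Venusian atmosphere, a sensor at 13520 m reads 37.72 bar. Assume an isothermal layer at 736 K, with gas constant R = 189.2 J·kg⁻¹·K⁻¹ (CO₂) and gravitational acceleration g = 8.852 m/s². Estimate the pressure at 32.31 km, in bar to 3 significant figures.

P ≈ 11.4 bar

Scale height: H = RT/g = 189.2 × 736 / 8.852 = 15731 m.
Between two levels, P₂ = P₁ exp(−Δz/H) with Δz = z₂ − z₁.
Δz = 32310 − 13520 = 18790 m; Δz/H = 18790/15731 = 1.1945.
P₂ = 37.72 × exp(−1.1945) = 37.72 × 0.30286 = 11.424 bar.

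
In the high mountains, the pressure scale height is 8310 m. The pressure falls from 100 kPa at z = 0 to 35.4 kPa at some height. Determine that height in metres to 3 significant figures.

z ≈ 8630 m

Invert the barometric formula: z = H ln(P₀/P).
P₀/P = 100/35.4 = 2.8249; ln(2.8249) = 1.0385.
z = 8310.0 × 1.0385 = 8629.9 m.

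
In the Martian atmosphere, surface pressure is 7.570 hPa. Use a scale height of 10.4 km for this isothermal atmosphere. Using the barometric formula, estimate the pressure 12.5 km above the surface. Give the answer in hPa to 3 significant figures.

Barometric formula: P = P₀ exp(−z/H).
z/H = 12500/10400 = 1.2019; exp(−1.2019) = 0.30062.
P = 7.570 × 0.30062 = 2.2757 hPa.

P ≈ 2.28 hPa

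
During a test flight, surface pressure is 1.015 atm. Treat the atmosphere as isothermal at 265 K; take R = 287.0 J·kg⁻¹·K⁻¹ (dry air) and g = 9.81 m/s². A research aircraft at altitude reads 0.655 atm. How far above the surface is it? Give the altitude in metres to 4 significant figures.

Scale height: H = RT/g = 287.0 × 265 / 9.81 = 7752.8 m.
Invert the barometric formula: z = H ln(P₀/P).
P₀/P = 1.015/0.655 = 1.5496; ln(1.5496) = 0.43800.
z = 7752.8 × 0.43800 = 3395.7 m.

z ≈ 3396 m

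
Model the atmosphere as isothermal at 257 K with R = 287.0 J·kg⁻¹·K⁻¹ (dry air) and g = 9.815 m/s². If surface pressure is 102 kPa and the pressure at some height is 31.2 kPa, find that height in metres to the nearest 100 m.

z ≈ 8900 m

Scale height: H = RT/g = 287.0 × 257 / 9.815 = 7514.9 m.
Invert the barometric formula: z = H ln(P₀/P).
P₀/P = 102/31.2 = 3.2692; ln(3.2692) = 1.1845.
z = 7514.9 × 1.1845 = 8901.4 m.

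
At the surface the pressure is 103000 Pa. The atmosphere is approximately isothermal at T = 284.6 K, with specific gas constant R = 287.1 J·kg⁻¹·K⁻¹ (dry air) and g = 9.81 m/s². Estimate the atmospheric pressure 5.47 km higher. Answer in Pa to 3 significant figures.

Scale height: H = RT/g = 287.1 × 284.6 / 9.81 = 8329.1 m.
Barometric formula: P = P₀ exp(−z/H).
z/H = 5470.0/8329.1 = 0.65673; exp(−0.65673) = 0.51854.
P = 103000 × 0.51854 = 53410 Pa.

P ≈ 53400 Pa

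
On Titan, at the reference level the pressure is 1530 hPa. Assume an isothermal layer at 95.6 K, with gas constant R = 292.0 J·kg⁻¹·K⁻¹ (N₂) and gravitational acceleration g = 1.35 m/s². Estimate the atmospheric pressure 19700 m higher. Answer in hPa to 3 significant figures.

P ≈ 590 hPa

Scale height: H = RT/g = 292.0 × 95.6 / 1.35 = 20678 m.
Barometric formula: P = P₀ exp(−z/H).
z/H = 19700/20678 = 0.95270; exp(−0.95270) = 0.38570.
P = 1530 × 0.38570 = 590.12 hPa.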